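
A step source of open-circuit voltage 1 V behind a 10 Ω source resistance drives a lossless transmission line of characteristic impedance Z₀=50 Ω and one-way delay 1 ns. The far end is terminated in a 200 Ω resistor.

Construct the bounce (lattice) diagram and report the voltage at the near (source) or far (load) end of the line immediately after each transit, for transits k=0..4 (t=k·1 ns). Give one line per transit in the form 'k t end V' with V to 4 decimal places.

0 0 source 0.8333
1 1 load 1.3333
2 2 source 1.0000
3 3 load 0.8000
4 4 source 0.9333

Γ_L=0.600000, Γ_S=-0.666667; launch V₁=1·50/60=0.833333
k=0 src: V=0.8333
k=1 load: inc=0.833333, refl=0.833333·0.600000=0.5000; V=0.000000+0.833333+0.500000=1.3333
k=2 src: inc=0.500000, refl=0.500000·-0.666667=-0.3333; V=0.833333+0.500000+-0.333333=1.0000
k=3 load: inc=-0.333333, refl=-0.333333·0.600000=-0.2000; V=1.333333+-0.333333+-0.200000=0.8000
k=4 src: inc=-0.200000, refl=-0.200000·-0.666667=0.1333; V=1.000000+-0.200000+0.133333=0.9333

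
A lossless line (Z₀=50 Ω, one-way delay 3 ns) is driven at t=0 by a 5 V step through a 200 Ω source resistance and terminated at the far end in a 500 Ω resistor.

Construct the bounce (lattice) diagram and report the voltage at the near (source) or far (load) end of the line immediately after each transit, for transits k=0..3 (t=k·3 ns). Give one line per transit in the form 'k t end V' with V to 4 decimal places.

0 0 source 1.0000
1 3 load 1.8182
2 6 source 2.3091
3 9 load 2.7107

Γ_L=0.818182, Γ_S=0.600000; launch V₁=5·50/250=1.000000
k=0 src: V=1.0000
k=1 load: inc=1.000000, refl=1.000000·0.818182=0.8182; V=0.000000+1.000000+0.818182=1.8182
k=2 src: inc=0.818182, refl=0.818182·0.600000=0.4909; V=1.000000+0.818182+0.490909=2.3091
k=3 load: inc=0.490909, refl=0.490909·0.818182=0.4017; V=1.818182+0.490909+0.401653=2.7107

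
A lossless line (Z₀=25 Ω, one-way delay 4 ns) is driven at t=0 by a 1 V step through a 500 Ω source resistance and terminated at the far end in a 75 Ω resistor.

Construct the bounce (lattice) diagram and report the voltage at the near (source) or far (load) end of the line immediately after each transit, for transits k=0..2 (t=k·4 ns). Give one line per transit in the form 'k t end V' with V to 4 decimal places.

0 0 source 0.0476
1 4 load 0.0714
2 8 source 0.0930

Γ_L=0.500000, Γ_S=0.904762; launch V₁=1·25/525=0.047619
k=0 src: V=0.0476
k=1 load: inc=0.047619, refl=0.047619·0.500000=0.0238; V=0.000000+0.047619+0.023810=0.0714
k=2 src: inc=0.023810, refl=0.023810·0.904762=0.0215; V=0.047619+0.023810+0.021542=0.0930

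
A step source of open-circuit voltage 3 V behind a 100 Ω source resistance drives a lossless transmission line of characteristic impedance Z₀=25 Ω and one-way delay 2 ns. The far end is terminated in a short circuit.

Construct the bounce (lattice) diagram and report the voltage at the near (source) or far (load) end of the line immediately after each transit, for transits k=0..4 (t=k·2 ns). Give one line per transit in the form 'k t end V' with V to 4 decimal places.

0 0 source 0.6000
1 2 load 0.0000
2 4 source -0.3600
3 6 load 0.0000
4 8 source 0.2160

Γ_L=-1.000000, Γ_S=0.600000; launch V₁=3·25/125=0.600000
k=0 src: V=0.6000
k=1 load: inc=0.600000, refl=0.600000·-1.000000=-0.6000; V=0.000000+0.600000+-0.600000=0.0000
k=2 src: inc=-0.600000, refl=-0.600000·0.600000=-0.3600; V=0.600000+-0.600000+-0.360000=-0.3600
k=3 load: inc=-0.360000, refl=-0.360000·-1.000000=0.3600; V=0.000000+-0.360000+0.360000=0.0000
k=4 src: inc=0.360000, refl=0.360000·0.600000=0.2160; V=-0.360000+0.360000+0.216000=0.2160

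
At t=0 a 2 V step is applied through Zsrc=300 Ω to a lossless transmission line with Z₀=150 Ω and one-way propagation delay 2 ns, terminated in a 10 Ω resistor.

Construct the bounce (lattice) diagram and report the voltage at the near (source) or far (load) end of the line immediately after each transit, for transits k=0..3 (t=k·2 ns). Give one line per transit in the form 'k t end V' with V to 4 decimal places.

0 0 source 0.6667
1 2 load 0.0833
2 4 source -0.1111
3 6 load 0.0590

Γ_L=-0.875000, Γ_S=0.333333; launch V₁=2·150/450=0.666667
k=0 src: V=0.6667
k=1 load: inc=0.666667, refl=0.666667·-0.875000=-0.5833; V=0.000000+0.666667+-0.583333=0.0833
k=2 src: inc=-0.583333, refl=-0.583333·0.333333=-0.1944; V=0.666667+-0.583333+-0.194444=-0.1111
k=3 load: inc=-0.194444, refl=-0.194444·-0.875000=0.1701; V=0.083333+-0.194444+0.170139=0.0590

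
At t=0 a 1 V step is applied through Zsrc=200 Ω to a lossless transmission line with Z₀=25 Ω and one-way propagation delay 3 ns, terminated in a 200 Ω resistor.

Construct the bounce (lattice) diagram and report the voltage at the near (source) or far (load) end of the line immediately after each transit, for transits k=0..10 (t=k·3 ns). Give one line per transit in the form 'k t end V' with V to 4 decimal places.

0 0 source 0.1111
1 3 load 0.1975
2 6 source 0.2647
3 9 load 0.3170
4 12 source 0.3577
5 15 load 0.3893
6 18 source 0.4139
7 21 load 0.4330
8 24 source 0.4479
9 27 load 0.4595
10 30 source 0.4685

Γ_L=0.777778, Γ_S=0.777778; launch V₁=1·25/225=0.111111
k=0 src: V=0.1111
k=1 load: inc=0.111111, refl=0.111111·0.777778=0.0864; V=0.000000+0.111111+0.086420=0.1975
k=2 src: inc=0.086420, refl=0.086420·0.777778=0.0672; V=0.111111+0.086420+0.067215=0.2647
k=3 load: inc=0.067215, refl=0.067215·0.777778=0.0523; V=0.197531+0.067215+0.052279=0.3170
k=4 src: inc=0.052279, refl=0.052279·0.777778=0.0407; V=0.264746+0.052279+0.040661=0.3577
k=5 load: inc=0.040661, refl=0.040661·0.777778=0.0316; V=0.317025+0.040661+0.031625=0.3893
k=6 src: inc=0.031625, refl=0.031625·0.777778=0.0246; V=0.357686+0.031625+0.024597=0.4139
k=7 load: inc=0.024597, refl=0.024597·0.777778=0.0191; V=0.389311+0.024597+0.019131=0.4330
k=8 src: inc=0.019131, refl=0.019131·0.777778=0.0149; V=0.413909+0.019131+0.014880=0.4479
k=9 load: inc=0.014880, refl=0.014880·0.777778=0.0116; V=0.433040+0.014880+0.011573=0.4595
k=10 src: inc=0.011573, refl=0.011573·0.777778=0.0090; V=0.447920+0.011573+0.009001=0.4685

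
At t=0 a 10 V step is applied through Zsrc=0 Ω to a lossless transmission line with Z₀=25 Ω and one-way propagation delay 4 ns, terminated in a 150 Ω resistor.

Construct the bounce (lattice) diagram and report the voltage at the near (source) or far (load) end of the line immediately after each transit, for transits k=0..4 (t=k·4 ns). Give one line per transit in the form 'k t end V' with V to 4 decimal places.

Γ_L=0.714286, Γ_S=-1.000000; launch V₁=10·25/25=10.000000
k=0 src: V=10.0000
k=1 load: inc=10.000000, refl=10.000000·0.714286=7.1429; V=0.000000+10.000000+7.142857=17.1429
k=2 src: inc=7.142857, refl=7.142857·-1.000000=-7.1429; V=10.000000+7.142857+-7.142857=10.0000
k=3 load: inc=-7.142857, refl=-7.142857·0.714286=-5.1020; V=17.142857+-7.142857+-5.102041=4.8980
k=4 src: inc=-5.102041, refl=-5.102041·-1.000000=5.1020; V=10.000000+-5.102041+5.102041=10.0000

0 0 source 10.0000
1 4 load 17.1429
2 8 source 10.0000
3 12 load 4.8980
4 16 source 10.0000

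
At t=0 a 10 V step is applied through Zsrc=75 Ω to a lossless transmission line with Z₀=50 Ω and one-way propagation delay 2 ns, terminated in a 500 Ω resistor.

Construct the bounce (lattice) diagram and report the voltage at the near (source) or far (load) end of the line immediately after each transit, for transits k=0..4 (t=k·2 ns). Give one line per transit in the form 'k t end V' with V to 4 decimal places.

0 0 source 4.0000
1 2 load 7.2727
2 4 source 7.9273
3 6 load 8.4628
4 8 source 8.5699

Γ_L=0.818182, Γ_S=0.200000; launch V₁=10·50/125=4.000000
k=0 src: V=4.0000
k=1 load: inc=4.000000, refl=4.000000·0.818182=3.2727; V=0.000000+4.000000+3.272727=7.2727
k=2 src: inc=3.272727, refl=3.272727·0.200000=0.6545; V=4.000000+3.272727+0.654545=7.9273
k=3 load: inc=0.654545, refl=0.654545·0.818182=0.5355; V=7.272727+0.654545+0.535537=8.4628
k=4 src: inc=0.535537, refl=0.535537·0.200000=0.1071; V=7.927273+0.535537+0.107107=8.5699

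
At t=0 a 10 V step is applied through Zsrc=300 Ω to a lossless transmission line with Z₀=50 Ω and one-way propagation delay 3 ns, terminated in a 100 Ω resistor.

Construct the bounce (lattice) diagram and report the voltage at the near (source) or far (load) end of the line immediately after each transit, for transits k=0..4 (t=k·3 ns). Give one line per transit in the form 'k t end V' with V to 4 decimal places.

0 0 source 1.4286
1 3 load 1.9048
2 6 source 2.2449
3 9 load 2.3583
4 12 source 2.4393

Γ_L=0.333333, Γ_S=0.714286; launch V₁=10·50/350=1.428571
k=0 src: V=1.4286
k=1 load: inc=1.428571, refl=1.428571·0.333333=0.4762; V=0.000000+1.428571+0.476190=1.9048
k=2 src: inc=0.476190, refl=0.476190·0.714286=0.3401; V=1.428571+0.476190+0.340136=2.2449
k=3 load: inc=0.340136, refl=0.340136·0.333333=0.1134; V=1.904762+0.340136+0.113379=2.3583
k=4 src: inc=0.113379, refl=0.113379·0.714286=0.0810; V=2.244898+0.113379+0.080985=2.4393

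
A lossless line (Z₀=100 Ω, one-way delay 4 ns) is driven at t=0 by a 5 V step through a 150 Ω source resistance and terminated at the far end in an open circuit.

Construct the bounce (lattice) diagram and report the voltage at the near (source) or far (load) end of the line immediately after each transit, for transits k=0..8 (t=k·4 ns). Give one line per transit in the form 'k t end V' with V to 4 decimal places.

0 0 source 2.0000
1 4 load 4.0000
2 8 source 4.4000
3 12 load 4.8000
4 16 source 4.8800
5 20 load 4.9600
6 24 source 4.9760
7 28 load 4.9920
8 32 source 4.9952

Γ_L=1.000000, Γ_S=0.200000; launch V₁=5·100/250=2.000000
k=0 src: V=2.0000
k=1 load: inc=2.000000, refl=2.000000·1.000000=2.0000; V=0.000000+2.000000+2.000000=4.0000
k=2 src: inc=2.000000, refl=2.000000·0.200000=0.4000; V=2.000000+2.000000+0.400000=4.4000
k=3 load: inc=0.400000, refl=0.400000·1.000000=0.4000; V=4.000000+0.400000+0.400000=4.8000
k=4 src: inc=0.400000, refl=0.400000·0.200000=0.0800; V=4.400000+0.400000+0.080000=4.8800
k=5 load: inc=0.080000, refl=0.080000·1.000000=0.0800; V=4.800000+0.080000+0.080000=4.9600
k=6 src: inc=0.080000, refl=0.080000·0.200000=0.0160; V=4.880000+0.080000+0.016000=4.9760
k=7 load: inc=0.016000, refl=0.016000·1.000000=0.0160; V=4.960000+0.016000+0.016000=4.9920
k=8 src: inc=0.016000, refl=0.016000·0.200000=0.0032; V=4.976000+0.016000+0.003200=4.9952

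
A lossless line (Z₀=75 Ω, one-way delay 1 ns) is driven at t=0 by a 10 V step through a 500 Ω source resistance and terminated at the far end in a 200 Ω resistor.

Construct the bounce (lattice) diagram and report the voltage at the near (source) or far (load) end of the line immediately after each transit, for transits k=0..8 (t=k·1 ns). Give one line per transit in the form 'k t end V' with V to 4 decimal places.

0 0 source 1.3043
1 1 load 1.8972
2 2 source 2.3355
3 3 load 2.5346
4 4 source 2.6819
5 5 load 2.7488
6 6 source 2.7983
7 7 load 2.8207
8 8 source 2.8374

Γ_L=0.454545, Γ_S=0.739130; launch V₁=10·75/575=1.304348
k=0 src: V=1.3043
k=1 load: inc=1.304348, refl=1.304348·0.454545=0.5929; V=0.000000+1.304348+0.592885=1.8972
k=2 src: inc=0.592885, refl=0.592885·0.739130=0.4382; V=1.304348+0.592885+0.438220=2.3355
k=3 load: inc=0.438220, refl=0.438220·0.454545=0.1992; V=1.897233+0.438220+0.199191=2.5346
k=4 src: inc=0.199191, refl=0.199191·0.739130=0.1472; V=2.335453+0.199191+0.147228=2.6819
k=5 load: inc=0.147228, refl=0.147228·0.454545=0.0669; V=2.534644+0.147228+0.066922=2.7488
k=6 src: inc=0.066922, refl=0.066922·0.739130=0.0495; V=2.681872+0.066922+0.049464=2.7983
k=7 load: inc=0.049464, refl=0.049464·0.454545=0.0225; V=2.748793+0.049464+0.022484=2.8207
k=8 src: inc=0.022484, refl=0.022484·0.739130=0.0166; V=2.798257+0.022484+0.016618=2.8374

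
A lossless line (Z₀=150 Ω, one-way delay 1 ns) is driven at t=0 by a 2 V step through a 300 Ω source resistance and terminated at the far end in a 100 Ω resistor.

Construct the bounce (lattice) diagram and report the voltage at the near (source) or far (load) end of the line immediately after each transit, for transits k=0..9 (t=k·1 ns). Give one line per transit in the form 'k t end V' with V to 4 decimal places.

Γ_L=-0.200000, Γ_S=0.333333; launch V₁=2·150/450=0.666667
k=0 src: V=0.6667
k=1 load: inc=0.666667, refl=0.666667·-0.200000=-0.1333; V=0.000000+0.666667+-0.133333=0.5333
k=2 src: inc=-0.133333, refl=-0.133333·0.333333=-0.0444; V=0.666667+-0.133333+-0.044444=0.4889
k=3 load: inc=-0.044444, refl=-0.044444·-0.200000=0.0089; V=0.533333+-0.044444+0.008889=0.4978
k=4 src: inc=0.008889, refl=0.008889·0.333333=0.0030; V=0.488889+0.008889+0.002963=0.5007
k=5 load: inc=0.002963, refl=0.002963·-0.200000=-0.0006; V=0.497778+0.002963+-0.000593=0.5001
k=6 src: inc=-0.000593, refl=-0.000593·0.333333=-0.0002; V=0.500741+-0.000593+-0.000198=0.5000
k=7 load: inc=-0.000198, refl=-0.000198·-0.200000=0.0000; V=0.500148+-0.000198+0.000040=0.5000
k=8 src: inc=0.000040, refl=0.000040·0.333333=0.0000; V=0.499951+0.000040+0.000013=0.5000
k=9 load: inc=0.000013, refl=0.000013·-0.200000=-0.0000; V=0.499990+0.000013+-0.000003=0.5000

0 0 source 0.6667
1 1 load 0.5333
2 2 source 0.4889
3 3 load 0.4978
4 4 source 0.5007
5 5 load 0.5001
6 6 source 0.5000
7 7 load 0.5000
8 8 source 0.5000
9 9 load 0.5000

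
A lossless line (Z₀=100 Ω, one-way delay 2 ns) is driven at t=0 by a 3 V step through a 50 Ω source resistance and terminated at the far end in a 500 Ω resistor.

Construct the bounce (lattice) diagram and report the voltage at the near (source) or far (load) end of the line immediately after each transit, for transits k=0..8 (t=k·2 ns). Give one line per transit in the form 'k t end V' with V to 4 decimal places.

0 0 source 2.0000
1 2 load 3.3333
2 4 source 2.8889
3 6 load 2.5926
4 8 source 2.6914
5 10 load 2.7572
6 12 source 2.7353
7 14 load 2.7206
8 16 source 2.7255

Γ_L=0.666667, Γ_S=-0.333333; launch V₁=3·100/150=2.000000
k=0 src: V=2.0000
k=1 load: inc=2.000000, refl=2.000000·0.666667=1.3333; V=0.000000+2.000000+1.333333=3.3333
k=2 src: inc=1.333333, refl=1.333333·-0.333333=-0.4444; V=2.000000+1.333333+-0.444444=2.8889
k=3 load: inc=-0.444444, refl=-0.444444·0.666667=-0.2963; V=3.333333+-0.444444+-0.296296=2.5926
k=4 src: inc=-0.296296, refl=-0.296296·-0.333333=0.0988; V=2.888889+-0.296296+0.098765=2.6914
k=5 load: inc=0.098765, refl=0.098765·0.666667=0.0658; V=2.592593+0.098765+0.065844=2.7572
k=6 src: inc=0.065844, refl=0.065844·-0.333333=-0.0219; V=2.691358+0.065844+-0.021948=2.7353
k=7 load: inc=-0.021948, refl=-0.021948·0.666667=-0.0146; V=2.757202+-0.021948+-0.014632=2.7206
k=8 src: inc=-0.014632, refl=-0.014632·-0.333333=0.0049; V=2.735254+-0.014632+0.004877=2.7255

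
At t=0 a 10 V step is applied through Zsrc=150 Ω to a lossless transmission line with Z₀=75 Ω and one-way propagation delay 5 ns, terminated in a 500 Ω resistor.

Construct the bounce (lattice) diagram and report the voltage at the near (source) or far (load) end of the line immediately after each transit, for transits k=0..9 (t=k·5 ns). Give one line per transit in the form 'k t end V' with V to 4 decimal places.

Γ_L=0.739130, Γ_S=0.333333; launch V₁=10·75/225=3.333333
k=0 src: V=3.3333
k=1 load: inc=3.333333, refl=3.333333·0.739130=2.4638; V=0.000000+3.333333+2.463768=5.7971
k=2 src: inc=2.463768, refl=2.463768·0.333333=0.8213; V=3.333333+2.463768+0.821256=6.6184
k=3 load: inc=0.821256, refl=0.821256·0.739130=0.6070; V=5.797101+0.821256+0.607015=7.2254
k=4 src: inc=0.607015, refl=0.607015·0.333333=0.2023; V=6.618357+0.607015+0.202338=7.4277
k=5 load: inc=0.202338, refl=0.202338·0.739130=0.1496; V=7.225373+0.202338+0.149555=7.5773
k=6 src: inc=0.149555, refl=0.149555·0.333333=0.0499; V=7.427711+0.149555+0.049852=7.6271
k=7 load: inc=0.049852, refl=0.049852·0.739130=0.0368; V=7.577266+0.049852+0.036847=7.6640
k=8 src: inc=0.036847, refl=0.036847·0.333333=0.0123; V=7.627117+0.036847+0.012282=7.6762
k=9 load: inc=0.012282, refl=0.012282·0.739130=0.0091; V=7.663964+0.012282+0.009078=7.6853

0 0 source 3.3333
1 5 load 5.7971
2 10 source 6.6184
3 15 load 7.2254
4 20 source 7.4277
5 25 load 7.5773
6 30 source 7.6271
7 35 load 7.6640
8 40 source 7.6762
9 45 load 7.6853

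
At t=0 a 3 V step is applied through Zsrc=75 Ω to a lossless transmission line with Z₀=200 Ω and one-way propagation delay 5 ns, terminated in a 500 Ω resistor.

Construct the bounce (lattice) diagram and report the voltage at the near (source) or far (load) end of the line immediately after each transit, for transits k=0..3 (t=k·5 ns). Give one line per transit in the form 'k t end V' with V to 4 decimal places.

Γ_L=0.428571, Γ_S=-0.454545; launch V₁=3·200/275=2.181818
k=0 src: V=2.1818
k=1 load: inc=2.181818, refl=2.181818·0.428571=0.9351; V=0.000000+2.181818+0.935065=3.1169
k=2 src: inc=0.935065, refl=0.935065·-0.454545=-0.4250; V=2.181818+0.935065+-0.425030=2.6919
k=3 load: inc=-0.425030, refl=-0.425030·0.428571=-0.1822; V=3.116883+-0.425030+-0.182156=2.5097

0 0 source 2.1818
1 5 load 3.1169
2 10 source 2.6919
3 15 load 2.5097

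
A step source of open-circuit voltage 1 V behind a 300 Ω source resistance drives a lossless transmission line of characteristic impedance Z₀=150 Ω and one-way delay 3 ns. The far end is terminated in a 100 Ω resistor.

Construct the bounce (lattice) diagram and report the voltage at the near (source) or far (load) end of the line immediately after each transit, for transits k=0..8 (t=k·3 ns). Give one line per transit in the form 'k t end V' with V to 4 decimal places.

Γ_L=-0.200000, Γ_S=0.333333; launch V₁=1·150/450=0.333333
k=0 src: V=0.3333
k=1 load: inc=0.333333, refl=0.333333·-0.200000=-0.0667; V=0.000000+0.333333+-0.066667=0.2667
k=2 src: inc=-0.066667, refl=-0.066667·0.333333=-0.0222; V=0.333333+-0.066667+-0.022222=0.2444
k=3 load: inc=-0.022222, refl=-0.022222·-0.200000=0.0044; V=0.266667+-0.022222+0.004444=0.2489
k=4 src: inc=0.004444, refl=0.004444·0.333333=0.0015; V=0.244444+0.004444+0.001481=0.2504
k=5 load: inc=0.001481, refl=0.001481·-0.200000=-0.0003; V=0.248889+0.001481+-0.000296=0.2501
k=6 src: inc=-0.000296, refl=-0.000296·0.333333=-0.0001; V=0.250370+-0.000296+-0.000099=0.2500
k=7 load: inc=-0.000099, refl=-0.000099·-0.200000=0.0000; V=0.250074+-0.000099+0.000020=0.2500
k=8 src: inc=0.000020, refl=0.000020·0.333333=0.0000; V=0.249975+0.000020+0.000007=0.2500

0 0 source 0.3333
1 3 load 0.2667
2 6 source 0.2444
3 9 load 0.2489
4 12 source 0.2504
5 15 load 0.2501
6 18 source 0.2500
7 21 load 0.2500
8 24 source 0.2500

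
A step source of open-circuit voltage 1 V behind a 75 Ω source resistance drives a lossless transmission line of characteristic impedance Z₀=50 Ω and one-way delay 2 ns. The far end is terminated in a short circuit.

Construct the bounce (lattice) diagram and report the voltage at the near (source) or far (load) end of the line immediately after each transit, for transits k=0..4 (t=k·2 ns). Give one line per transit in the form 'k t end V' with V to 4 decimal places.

0 0 source 0.4000
1 2 load 0.0000
2 4 source -0.0800
3 6 load 0.0000
4 8 source 0.0160

Γ_L=-1.000000, Γ_S=0.200000; launch V₁=1·50/125=0.400000
k=0 src: V=0.4000
k=1 load: inc=0.400000, refl=0.400000·-1.000000=-0.4000; V=0.000000+0.400000+-0.400000=0.0000
k=2 src: inc=-0.400000, refl=-0.400000·0.200000=-0.0800; V=0.400000+-0.400000+-0.080000=-0.0800
k=3 load: inc=-0.080000, refl=-0.080000·-1.000000=0.0800; V=0.000000+-0.080000+0.080000=0.0000
k=4 src: inc=0.080000, refl=0.080000·0.200000=0.0160; V=-0.080000+0.080000+0.016000=0.0160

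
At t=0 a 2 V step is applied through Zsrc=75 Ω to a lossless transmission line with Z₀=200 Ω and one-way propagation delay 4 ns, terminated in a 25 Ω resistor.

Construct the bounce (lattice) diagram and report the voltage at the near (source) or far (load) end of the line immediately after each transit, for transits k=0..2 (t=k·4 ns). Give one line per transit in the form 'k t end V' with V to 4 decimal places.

Γ_L=-0.777778, Γ_S=-0.454545; launch V₁=2·200/275=1.454545
k=0 src: V=1.4545
k=1 load: inc=1.454545, refl=1.454545·-0.777778=-1.1313; V=0.000000+1.454545+-1.131313=0.3232
k=2 src: inc=-1.131313, refl=-1.131313·-0.454545=0.5142; V=1.454545+-1.131313+0.514233=0.8375

0 0 source 1.4545
1 4 load 0.3232
2 8 source 0.8375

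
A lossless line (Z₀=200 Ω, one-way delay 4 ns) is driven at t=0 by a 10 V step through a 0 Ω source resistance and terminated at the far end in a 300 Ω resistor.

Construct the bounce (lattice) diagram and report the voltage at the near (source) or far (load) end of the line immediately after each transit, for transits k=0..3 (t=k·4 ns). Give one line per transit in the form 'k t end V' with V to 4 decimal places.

0 0 source 10.0000
1 4 load 12.0000
2 8 source 10.0000
3 12 load 9.6000

Γ_L=0.200000, Γ_S=-1.000000; launch V₁=10·200/200=10.000000
k=0 src: V=10.0000
k=1 load: inc=10.000000, refl=10.000000·0.200000=2.0000; V=0.000000+10.000000+2.000000=12.0000
k=2 src: inc=2.000000, refl=2.000000·-1.000000=-2.0000; V=10.000000+2.000000+-2.000000=10.0000
k=3 load: inc=-2.000000, refl=-2.000000·0.200000=-0.4000; V=12.000000+-2.000000+-0.400000=9.6000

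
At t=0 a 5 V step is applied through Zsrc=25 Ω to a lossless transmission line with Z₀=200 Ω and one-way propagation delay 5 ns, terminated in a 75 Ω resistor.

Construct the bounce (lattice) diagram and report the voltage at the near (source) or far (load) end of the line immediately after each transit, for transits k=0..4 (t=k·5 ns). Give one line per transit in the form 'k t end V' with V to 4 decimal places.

Γ_L=-0.454545, Γ_S=-0.777778; launch V₁=5·200/225=4.444444
k=0 src: V=4.4444
k=1 load: inc=4.444444, refl=4.444444·-0.454545=-2.0202; V=0.000000+4.444444+-2.020202=2.4242
k=2 src: inc=-2.020202, refl=-2.020202·-0.777778=1.5713; V=4.444444+-2.020202+1.571268=3.9955
k=3 load: inc=1.571268, refl=1.571268·-0.454545=-0.7142; V=2.424242+1.571268+-0.714213=3.2813
k=4 src: inc=-0.714213, refl=-0.714213·-0.777778=0.5555; V=3.995511+-0.714213+0.555499=3.8368

0 0 source 4.4444
1 5 load 2.4242
2 10 source 3.9955
3 15 load 3.2813
4 20 source 3.8368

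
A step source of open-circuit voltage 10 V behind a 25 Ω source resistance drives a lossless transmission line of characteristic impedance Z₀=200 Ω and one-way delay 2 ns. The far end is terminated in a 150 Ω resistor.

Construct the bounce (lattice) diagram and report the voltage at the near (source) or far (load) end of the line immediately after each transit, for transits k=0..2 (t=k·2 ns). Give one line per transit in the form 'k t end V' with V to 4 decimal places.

Γ_L=-0.142857, Γ_S=-0.777778; launch V₁=10·200/225=8.888889
k=0 src: V=8.8889
k=1 load: inc=8.888889, refl=8.888889·-0.142857=-1.2698; V=0.000000+8.888889+-1.269841=7.6190
k=2 src: inc=-1.269841, refl=-1.269841·-0.777778=0.9877; V=8.888889+-1.269841+0.987654=8.6067

0 0 source 8.8889
1 2 load 7.6190
2 4 source 8.6067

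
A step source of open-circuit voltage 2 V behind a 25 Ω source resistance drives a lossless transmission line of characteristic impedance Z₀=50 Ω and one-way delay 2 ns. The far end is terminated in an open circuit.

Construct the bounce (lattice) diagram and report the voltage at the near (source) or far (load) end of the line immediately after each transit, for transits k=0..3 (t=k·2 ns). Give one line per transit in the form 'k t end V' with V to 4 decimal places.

0 0 source 1.3333
1 2 load 2.6667
2 4 source 2.2222
3 6 load 1.7778

Γ_L=1.000000, Γ_S=-0.333333; launch V₁=2·50/75=1.333333
k=0 src: V=1.3333
k=1 load: inc=1.333333, refl=1.333333·1.000000=1.3333; V=0.000000+1.333333+1.333333=2.6667
k=2 src: inc=1.333333, refl=1.333333·-0.333333=-0.4444; V=1.333333+1.333333+-0.444444=2.2222
k=3 load: inc=-0.444444, refl=-0.444444·1.000000=-0.4444; V=2.666667+-0.444444+-0.444444=1.7778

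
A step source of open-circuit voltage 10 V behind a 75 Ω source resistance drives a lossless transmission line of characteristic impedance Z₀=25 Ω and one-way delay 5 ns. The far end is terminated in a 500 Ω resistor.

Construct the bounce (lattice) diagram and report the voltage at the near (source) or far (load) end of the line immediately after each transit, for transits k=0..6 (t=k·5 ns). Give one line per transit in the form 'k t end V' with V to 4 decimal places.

0 0 source 2.5000
1 5 load 4.7619
2 10 source 5.8929
3 15 load 6.9161
4 20 source 7.4277
5 25 load 7.8906
6 30 source 8.1221

Γ_L=0.904762, Γ_S=0.500000; launch V₁=10·25/100=2.500000
k=0 src: V=2.5000
k=1 load: inc=2.500000, refl=2.500000·0.904762=2.2619; V=0.000000+2.500000+2.261905=4.7619
k=2 src: inc=2.261905, refl=2.261905·0.500000=1.1310; V=2.500000+2.261905+1.130952=5.8929
k=3 load: inc=1.130952, refl=1.130952·0.904762=1.0232; V=4.761905+1.130952+1.023243=6.9161
k=4 src: inc=1.023243, refl=1.023243·0.500000=0.5116; V=5.892857+1.023243+0.511621=7.4277
k=5 load: inc=0.511621, refl=0.511621·0.904762=0.4629; V=6.916100+0.511621+0.462895=7.8906
k=6 src: inc=0.462895, refl=0.462895·0.500000=0.2314; V=7.427721+0.462895+0.231448=8.1221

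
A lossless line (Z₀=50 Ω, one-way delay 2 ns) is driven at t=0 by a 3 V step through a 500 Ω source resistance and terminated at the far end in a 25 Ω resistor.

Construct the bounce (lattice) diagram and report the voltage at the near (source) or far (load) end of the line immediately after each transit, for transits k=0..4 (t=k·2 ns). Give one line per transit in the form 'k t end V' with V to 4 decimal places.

Γ_L=-0.333333, Γ_S=0.818182; launch V₁=3·50/550=0.272727
k=0 src: V=0.2727
k=1 load: inc=0.272727, refl=0.272727·-0.333333=-0.0909; V=0.000000+0.272727+-0.090909=0.1818
k=2 src: inc=-0.090909, refl=-0.090909·0.818182=-0.0744; V=0.272727+-0.090909+-0.074380=0.1074
k=3 load: inc=-0.074380, refl=-0.074380·-0.333333=0.0248; V=0.181818+-0.074380+0.024793=0.1322
k=4 src: inc=0.024793, refl=0.024793·0.818182=0.0203; V=0.107438+0.024793+0.020285=0.1525

0 0 source 0.2727
1 2 load 0.1818
2 4 source 0.1074
3 6 load 0.1322
4 8 source 0.1525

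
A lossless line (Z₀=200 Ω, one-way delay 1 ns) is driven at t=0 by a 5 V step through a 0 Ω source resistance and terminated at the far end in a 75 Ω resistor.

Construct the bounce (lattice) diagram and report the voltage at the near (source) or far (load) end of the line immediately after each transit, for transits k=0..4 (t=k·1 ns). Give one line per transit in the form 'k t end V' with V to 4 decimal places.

Γ_L=-0.454545, Γ_S=-1.000000; launch V₁=5·200/200=5.000000
k=0 src: V=5.0000
k=1 load: inc=5.000000, refl=5.000000·-0.454545=-2.2727; V=0.000000+5.000000+-2.272727=2.7273
k=2 src: inc=-2.272727, refl=-2.272727·-1.000000=2.2727; V=5.000000+-2.272727+2.272727=5.0000
k=3 load: inc=2.272727, refl=2.272727·-0.454545=-1.0331; V=2.727273+2.272727+-1.033058=3.9669
k=4 src: inc=-1.033058, refl=-1.033058·-1.000000=1.0331; V=5.000000+-1.033058+1.033058=5.0000

0 0 source 5.0000
1 1 load 2.7273
2 2 source 5.0000
3 3 load 3.9669
4 4 source 5.0000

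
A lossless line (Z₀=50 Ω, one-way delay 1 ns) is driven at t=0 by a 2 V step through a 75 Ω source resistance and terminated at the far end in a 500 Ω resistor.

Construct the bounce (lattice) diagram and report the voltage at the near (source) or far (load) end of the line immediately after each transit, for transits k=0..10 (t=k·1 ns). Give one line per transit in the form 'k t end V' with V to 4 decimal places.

Γ_L=0.818182, Γ_S=0.200000; launch V₁=2·50/125=0.800000
k=0 src: V=0.8000
k=1 load: inc=0.800000, refl=0.800000·0.818182=0.6545; V=0.000000+0.800000+0.654545=1.4545
k=2 src: inc=0.654545, refl=0.654545·0.200000=0.1309; V=0.800000+0.654545+0.130909=1.5855
k=3 load: inc=0.130909, refl=0.130909·0.818182=0.1071; V=1.454545+0.130909+0.107107=1.6926
k=4 src: inc=0.107107, refl=0.107107·0.200000=0.0214; V=1.585455+0.107107+0.021421=1.7140
k=5 load: inc=0.021421, refl=0.021421·0.818182=0.0175; V=1.692562+0.021421+0.017527=1.7315
k=6 src: inc=0.017527, refl=0.017527·0.200000=0.0035; V=1.713983+0.017527+0.003505=1.7350
k=7 load: inc=0.003505, refl=0.003505·0.818182=0.0029; V=1.731510+0.003505+0.002868=1.7379
k=8 src: inc=0.002868, refl=0.002868·0.200000=0.0006; V=1.735015+0.002868+0.000574=1.7385
k=9 load: inc=0.000574, refl=0.000574·0.818182=0.0005; V=1.737883+0.000574+0.000469=1.7389
k=10 src: inc=0.000469, refl=0.000469·0.200000=0.0001; V=1.738457+0.000469+0.000094=1.7390

0 0 source 0.8000
1 1 load 1.4545
2 2 source 1.5855
3 3 load 1.6926
4 4 source 1.7140
5 5 load 1.7315
6 6 source 1.7350
7 7 load 1.7379
8 8 source 1.7385
9 9 load 1.7389
10 10 source 1.7390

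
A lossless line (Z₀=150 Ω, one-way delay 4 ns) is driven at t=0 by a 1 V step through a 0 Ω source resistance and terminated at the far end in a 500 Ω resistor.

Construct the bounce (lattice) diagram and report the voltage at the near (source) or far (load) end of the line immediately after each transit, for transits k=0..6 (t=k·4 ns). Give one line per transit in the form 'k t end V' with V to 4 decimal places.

Γ_L=0.538462, Γ_S=-1.000000; launch V₁=1·150/150=1.000000
k=0 src: V=1.0000
k=1 load: inc=1.000000, refl=1.000000·0.538462=0.5385; V=0.000000+1.000000+0.538462=1.5385
k=2 src: inc=0.538462, refl=0.538462·-1.000000=-0.5385; V=1.000000+0.538462+-0.538462=1.0000
k=3 load: inc=-0.538462, refl=-0.538462·0.538462=-0.2899; V=1.538462+-0.538462+-0.289941=0.7101
k=4 src: inc=-0.289941, refl=-0.289941·-1.000000=0.2899; V=1.000000+-0.289941+0.289941=1.0000
k=5 load: inc=0.289941, refl=0.289941·0.538462=0.1561; V=0.710059+0.289941+0.156122=1.1561
k=6 src: inc=0.156122, refl=0.156122·-1.000000=-0.1561; V=1.000000+0.156122+-0.156122=1.0000

0 0 source 1.0000
1 4 load 1.5385
2 8 source 1.0000
3 12 load 0.7101
4 16 source 1.0000
5 20 load 1.1561
6 24 source 1.0000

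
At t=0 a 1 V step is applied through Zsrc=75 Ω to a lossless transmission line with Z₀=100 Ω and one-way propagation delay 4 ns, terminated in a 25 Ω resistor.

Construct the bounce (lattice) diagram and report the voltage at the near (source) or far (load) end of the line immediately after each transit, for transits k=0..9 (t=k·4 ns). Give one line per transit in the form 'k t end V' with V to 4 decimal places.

Γ_L=-0.600000, Γ_S=-0.142857; launch V₁=1·100/175=0.571429
k=0 src: V=0.5714
k=1 load: inc=0.571429, refl=0.571429·-0.600000=-0.3429; V=0.000000+0.571429+-0.342857=0.2286
k=2 src: inc=-0.342857, refl=-0.342857·-0.142857=0.0490; V=0.571429+-0.342857+0.048980=0.2776
k=3 load: inc=0.048980, refl=0.048980·-0.600000=-0.0294; V=0.228571+0.048980+-0.029388=0.2482
k=4 src: inc=-0.029388, refl=-0.029388·-0.142857=0.0042; V=0.277551+-0.029388+0.004198=0.2524
k=5 load: inc=0.004198, refl=0.004198·-0.600000=-0.0025; V=0.248163+0.004198+-0.002519=0.2498
k=6 src: inc=-0.002519, refl=-0.002519·-0.142857=0.0004; V=0.252362+-0.002519+0.000360=0.2502
k=7 load: inc=0.000360, refl=0.000360·-0.600000=-0.0002; V=0.249843+0.000360+-0.000216=0.2500
k=8 src: inc=-0.000216, refl=-0.000216·-0.142857=0.0000; V=0.250202+-0.000216+0.000031=0.2500
k=9 load: inc=0.000031, refl=0.000031·-0.600000=-0.0000; V=0.249987+0.000031+-0.000019=0.2500

0 0 source 0.5714
1 4 load 0.2286
2 8 source 0.2776
3 12 load 0.2482
4 16 source 0.2524
5 20 load 0.2498
6 24 source 0.2502
7 28 load 0.2500
8 32 source 0.2500
9 36 load 0.2500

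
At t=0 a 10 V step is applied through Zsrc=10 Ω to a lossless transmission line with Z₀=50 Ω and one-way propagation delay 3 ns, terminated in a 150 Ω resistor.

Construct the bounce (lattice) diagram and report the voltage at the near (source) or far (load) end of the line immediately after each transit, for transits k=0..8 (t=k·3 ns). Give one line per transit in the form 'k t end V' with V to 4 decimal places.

0 0 source 8.3333
1 3 load 12.5000
2 6 source 9.7222
3 9 load 8.3333
4 12 source 9.2593
5 15 load 9.7222
6 18 source 9.4136
7 21 load 9.2593
8 24 source 9.3621

Γ_L=0.500000, Γ_S=-0.666667; launch V₁=10·50/60=8.333333
k=0 src: V=8.3333
k=1 load: inc=8.333333, refl=8.333333·0.500000=4.1667; V=0.000000+8.333333+4.166667=12.5000
k=2 src: inc=4.166667, refl=4.166667·-0.666667=-2.7778; V=8.333333+4.166667+-2.777778=9.7222
k=3 load: inc=-2.777778, refl=-2.777778·0.500000=-1.3889; V=12.500000+-2.777778+-1.388889=8.3333
k=4 src: inc=-1.388889, refl=-1.388889·-0.666667=0.9259; V=9.722222+-1.388889+0.925926=9.2593
k=5 load: inc=0.925926, refl=0.925926·0.500000=0.4630; V=8.333333+0.925926+0.462963=9.7222
k=6 src: inc=0.462963, refl=0.462963·-0.666667=-0.3086; V=9.259259+0.462963+-0.308642=9.4136
k=7 load: inc=-0.308642, refl=-0.308642·0.500000=-0.1543; V=9.722222+-0.308642+-0.154321=9.2593
k=8 src: inc=-0.154321, refl=-0.154321·-0.666667=0.1029; V=9.413580+-0.154321+0.102881=9.3621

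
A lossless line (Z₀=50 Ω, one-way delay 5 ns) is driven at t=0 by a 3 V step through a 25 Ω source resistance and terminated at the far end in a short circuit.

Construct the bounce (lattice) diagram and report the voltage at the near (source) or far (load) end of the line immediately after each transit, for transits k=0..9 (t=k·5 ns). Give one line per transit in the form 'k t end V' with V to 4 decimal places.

0 0 source 2.0000
1 5 load 0.0000
2 10 source 0.6667
3 15 load 0.0000
4 20 source 0.2222
5 25 load 0.0000
6 30 source 0.0741
7 35 load 0.0000
8 40 source 0.0247
9 45 load 0.0000

Γ_L=-1.000000, Γ_S=-0.333333; launch V₁=3·50/75=2.000000
k=0 src: V=2.0000
k=1 load: inc=2.000000, refl=2.000000·-1.000000=-2.0000; V=0.000000+2.000000+-2.000000=0.0000
k=2 src: inc=-2.000000, refl=-2.000000·-0.333333=0.6667; V=2.000000+-2.000000+0.666667=0.6667
k=3 load: inc=0.666667, refl=0.666667·-1.000000=-0.6667; V=0.000000+0.666667+-0.666667=0.0000
k=4 src: inc=-0.666667, refl=-0.666667·-0.333333=0.2222; V=0.666667+-0.666667+0.222222=0.2222
k=5 load: inc=0.222222, refl=0.222222·-1.000000=-0.2222; V=0.000000+0.222222+-0.222222=0.0000
k=6 src: inc=-0.222222, refl=-0.222222·-0.333333=0.0741; V=0.222222+-0.222222+0.074074=0.0741
k=7 load: inc=0.074074, refl=0.074074·-1.000000=-0.0741; V=0.000000+0.074074+-0.074074=0.0000
k=8 src: inc=-0.074074, refl=-0.074074·-0.333333=0.0247; V=0.074074+-0.074074+0.024691=0.0247
k=9 load: inc=0.024691, refl=0.024691·-1.000000=-0.0247; V=0.000000+0.024691+-0.024691=0.0000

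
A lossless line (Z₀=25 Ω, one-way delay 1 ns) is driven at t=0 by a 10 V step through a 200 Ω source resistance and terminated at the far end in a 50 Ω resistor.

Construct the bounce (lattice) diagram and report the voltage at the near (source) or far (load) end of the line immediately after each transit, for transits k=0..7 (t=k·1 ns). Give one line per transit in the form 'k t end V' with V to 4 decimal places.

0 0 source 1.1111
1 1 load 1.4815
2 2 source 1.7695
3 3 load 1.8656
4 4 source 1.9403
5 5 load 1.9651
6 6 source 1.9845
7 7 load 1.9910

Γ_L=0.333333, Γ_S=0.777778; launch V₁=10·25/225=1.111111
k=0 src: V=1.1111
k=1 load: inc=1.111111, refl=1.111111·0.333333=0.3704; V=0.000000+1.111111+0.370370=1.4815
k=2 src: inc=0.370370, refl=0.370370·0.777778=0.2881; V=1.111111+0.370370+0.288066=1.7695
k=3 load: inc=0.288066, refl=0.288066·0.333333=0.0960; V=1.481481+0.288066+0.096022=1.8656
k=4 src: inc=0.096022, refl=0.096022·0.777778=0.0747; V=1.769547+0.096022+0.074684=1.9403
k=5 load: inc=0.074684, refl=0.074684·0.333333=0.0249; V=1.865569+0.074684+0.024895=1.9651
k=6 src: inc=0.024895, refl=0.024895·0.777778=0.0194; V=1.940253+0.024895+0.019362=1.9845
k=7 load: inc=0.019362, refl=0.019362·0.333333=0.0065; V=1.965148+0.019362+0.006454=1.9910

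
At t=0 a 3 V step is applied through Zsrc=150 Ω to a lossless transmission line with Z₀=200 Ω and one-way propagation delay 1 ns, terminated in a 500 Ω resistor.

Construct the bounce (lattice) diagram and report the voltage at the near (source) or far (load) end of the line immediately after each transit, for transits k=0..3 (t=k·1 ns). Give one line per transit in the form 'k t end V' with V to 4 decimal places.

0 0 source 1.7143
1 1 load 2.4490
2 2 source 2.3440
3 3 load 2.2990

Γ_L=0.428571, Γ_S=-0.142857; launch V₁=3·200/350=1.714286
k=0 src: V=1.7143
k=1 load: inc=1.714286, refl=1.714286·0.428571=0.7347; V=0.000000+1.714286+0.734694=2.4490
k=2 src: inc=0.734694, refl=0.734694·-0.142857=-0.1050; V=1.714286+0.734694+-0.104956=2.3440
k=3 load: inc=-0.104956, refl=-0.104956·0.428571=-0.0450; V=2.448980+-0.104956+-0.044981=2.2990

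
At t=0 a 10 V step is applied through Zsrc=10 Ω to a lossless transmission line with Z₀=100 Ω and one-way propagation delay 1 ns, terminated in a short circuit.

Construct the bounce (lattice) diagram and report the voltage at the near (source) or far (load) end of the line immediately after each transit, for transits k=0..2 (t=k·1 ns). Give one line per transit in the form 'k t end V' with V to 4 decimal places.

Γ_L=-1.000000, Γ_S=-0.818182; launch V₁=10·100/110=9.090909
k=0 src: V=9.0909
k=1 load: inc=9.090909, refl=9.090909·-1.000000=-9.0909; V=0.000000+9.090909+-9.090909=0.0000
k=2 src: inc=-9.090909, refl=-9.090909·-0.818182=7.4380; V=9.090909+-9.090909+7.438017=7.4380

0 0 source 9.0909
1 1 load 0.0000
2 2 source 7.4380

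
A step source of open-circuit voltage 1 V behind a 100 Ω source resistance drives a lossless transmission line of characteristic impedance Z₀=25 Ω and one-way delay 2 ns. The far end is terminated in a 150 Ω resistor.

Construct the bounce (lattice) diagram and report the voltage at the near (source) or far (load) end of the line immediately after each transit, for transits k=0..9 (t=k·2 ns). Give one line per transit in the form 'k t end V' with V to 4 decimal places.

Γ_L=0.714286, Γ_S=0.600000; launch V₁=1·25/125=0.200000
k=0 src: V=0.2000
k=1 load: inc=0.200000, refl=0.200000·0.714286=0.1429; V=0.000000+0.200000+0.142857=0.3429
k=2 src: inc=0.142857, refl=0.142857·0.600000=0.0857; V=0.200000+0.142857+0.085714=0.4286
k=3 load: inc=0.085714, refl=0.085714·0.714286=0.0612; V=0.342857+0.085714+0.061224=0.4898
k=4 src: inc=0.061224, refl=0.061224·0.600000=0.0367; V=0.428571+0.061224+0.036735=0.5265
k=5 load: inc=0.036735, refl=0.036735·0.714286=0.0262; V=0.489796+0.036735+0.026239=0.5528
k=6 src: inc=0.026239, refl=0.026239·0.600000=0.0157; V=0.526531+0.026239+0.015743=0.5685
k=7 load: inc=0.015743, refl=0.015743·0.714286=0.0112; V=0.552770+0.015743+0.011245=0.5798
k=8 src: inc=0.011245, refl=0.011245·0.600000=0.0067; V=0.568513+0.011245+0.006747=0.5865
k=9 load: inc=0.006747, refl=0.006747·0.714286=0.0048; V=0.579758+0.006747+0.004819=0.5913

0 0 source 0.2000
1 2 load 0.3429
2 4 source 0.4286
3 6 load 0.4898
4 8 source 0.5265
5 10 load 0.5528
6 12 source 0.5685
7 14 load 0.5798
8 16 source 0.5865
9 18 load 0.5913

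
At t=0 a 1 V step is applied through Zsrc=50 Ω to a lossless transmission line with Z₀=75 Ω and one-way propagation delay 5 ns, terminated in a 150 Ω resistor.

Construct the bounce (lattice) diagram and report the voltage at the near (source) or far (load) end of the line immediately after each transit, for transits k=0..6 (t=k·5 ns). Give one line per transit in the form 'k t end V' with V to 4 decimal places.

0 0 source 0.6000
1 5 load 0.8000
2 10 source 0.7600
3 15 load 0.7467
4 20 source 0.7493
5 25 load 0.7502
6 30 source 0.7500

Γ_L=0.333333, Γ_S=-0.200000; launch V₁=1·75/125=0.600000
k=0 src: V=0.6000
k=1 load: inc=0.600000, refl=0.600000·0.333333=0.2000; V=0.000000+0.600000+0.200000=0.8000
k=2 src: inc=0.200000, refl=0.200000·-0.200000=-0.0400; V=0.600000+0.200000+-0.040000=0.7600
k=3 load: inc=-0.040000, refl=-0.040000·0.333333=-0.0133; V=0.800000+-0.040000+-0.013333=0.7467
k=4 src: inc=-0.013333, refl=-0.013333·-0.200000=0.0027; V=0.760000+-0.013333+0.002667=0.7493
k=5 load: inc=0.002667, refl=0.002667·0.333333=0.0009; V=0.746667+0.002667+0.000889=0.7502
k=6 src: inc=0.000889, refl=0.000889·-0.200000=-0.0002; V=0.749333+0.000889+-0.000178=0.7500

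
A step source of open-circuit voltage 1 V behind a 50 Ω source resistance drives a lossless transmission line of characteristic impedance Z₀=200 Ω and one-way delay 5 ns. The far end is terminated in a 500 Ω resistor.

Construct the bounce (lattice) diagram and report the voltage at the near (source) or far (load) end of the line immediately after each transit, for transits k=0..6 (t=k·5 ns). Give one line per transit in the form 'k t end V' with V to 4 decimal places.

Γ_L=0.428571, Γ_S=-0.600000; launch V₁=1·200/250=0.800000
k=0 src: V=0.8000
k=1 load: inc=0.800000, refl=0.800000·0.428571=0.3429; V=0.000000+0.800000+0.342857=1.1429
k=2 src: inc=0.342857, refl=0.342857·-0.600000=-0.2057; V=0.800000+0.342857+-0.205714=0.9371
k=3 load: inc=-0.205714, refl=-0.205714·0.428571=-0.0882; V=1.142857+-0.205714+-0.088163=0.8490
k=4 src: inc=-0.088163, refl=-0.088163·-0.600000=0.0529; V=0.937143+-0.088163+0.052898=0.9019
k=5 load: inc=0.052898, refl=0.052898·0.428571=0.0227; V=0.848980+0.052898+0.022671=0.9245
k=6 src: inc=0.022671, refl=0.022671·-0.600000=-0.0136; V=0.901878+0.022671+-0.013602=0.9109

0 0 source 0.8000
1 5 load 1.1429
2 10 source 0.9371
3 15 load 0.8490
4 20 source 0.9019
5 25 load 0.9245
6 30 source 0.9109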